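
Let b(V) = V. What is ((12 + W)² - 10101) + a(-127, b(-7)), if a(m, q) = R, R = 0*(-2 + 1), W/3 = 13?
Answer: -7500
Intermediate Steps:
W = 39 (W = 3*13 = 39)
R = 0 (R = 0*(-1) = 0)
a(m, q) = 0
((12 + W)² - 10101) + a(-127, b(-7)) = ((12 + 39)² - 10101) + 0 = (51² - 10101) + 0 = (2601 - 10101) + 0 = -7500 + 0 = -7500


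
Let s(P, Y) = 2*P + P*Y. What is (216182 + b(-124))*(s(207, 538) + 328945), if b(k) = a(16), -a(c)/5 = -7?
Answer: 95292237325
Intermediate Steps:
a(c) = 35 (a(c) = -5*(-7) = 35)
b(k) = 35
(216182 + b(-124))*(s(207, 538) + 328945) = (216182 + 35)*(207*(2 + 538) + 328945) = 216217*(207*540 + 328945) = 216217*(111780 + 328945) = 216217*440725 = 95292237325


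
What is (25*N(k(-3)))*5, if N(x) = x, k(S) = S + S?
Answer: -750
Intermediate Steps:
k(S) = 2*S
(25*N(k(-3)))*5 = (25*(2*(-3)))*5 = (25*(-6))*5 = -150*5 = -750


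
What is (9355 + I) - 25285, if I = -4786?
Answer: -20716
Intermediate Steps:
(9355 + I) - 25285 = (9355 - 4786) - 25285 = 4569 - 25285 = -20716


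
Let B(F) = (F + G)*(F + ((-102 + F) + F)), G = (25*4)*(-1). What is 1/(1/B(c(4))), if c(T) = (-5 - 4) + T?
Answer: 12285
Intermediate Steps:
c(T) = -9 + T
G = -100 (G = 100*(-1) = -100)
B(F) = (-102 + 3*F)*(-100 + F) (B(F) = (F - 100)*(F + ((-102 + F) + F)) = (-100 + F)*(F + (-102 + 2*F)) = (-100 + F)*(-102 + 3*F) = (-102 + 3*F)*(-100 + F))
1/(1/B(c(4))) = 1/(1/(10200 - 402*(-9 + 4) + 3*(-9 + 4)²)) = 1/(1/(10200 - 402*(-5) + 3*(-5)²)) = 1/(1/(10200 + 2010 + 3*25)) = 1/(1/(10200 + 2010 + 75)) = 1/(1/12285) = 12285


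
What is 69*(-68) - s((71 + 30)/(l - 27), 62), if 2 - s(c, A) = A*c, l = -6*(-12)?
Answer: -204968/45 ≈ -4554.8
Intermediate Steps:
l = 72
s(c, A) = 2 - A*c
69*(-68) - s((71 + 30)/(l - 27), 62) = 69*(-68) - (2 - 1*62*(71 + 30)/(72 - 27)) = -4692 - (2 - 1*62*101/45) = -4692 - (2 - 6262/45) = -4692 - 1*(-6172/45) = -4692 + 6172/45 = -204968/45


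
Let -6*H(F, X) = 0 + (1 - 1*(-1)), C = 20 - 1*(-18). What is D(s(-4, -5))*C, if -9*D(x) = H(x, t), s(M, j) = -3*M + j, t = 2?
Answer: 38/27 ≈ 1.4074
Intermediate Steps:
C = 38 (C = 20 + 18 = 38)
H(F, X) = -⅓ (H(F, X) = -(0 + (1 - 1*(-1)))/6 = -(0 + (1 + 1))/6 = -(0 + 2)/6 = -⅙*2 = -⅓)
s(M, j) = j - 3*M
D(x) = 1/27 (D(x) = -⅑*(-⅓) = 1/27)
D(s(-4, -5))*C = (1/27)*38 = 38/27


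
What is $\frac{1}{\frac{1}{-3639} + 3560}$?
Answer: $\frac{3639}{12954839} \approx 0.0002809$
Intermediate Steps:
$\frac{1}{\frac{1}{-3639} + 3560} = \frac{1}{- \frac{1}{3639} + 3560} = \frac{1}{\frac{12954839}{3639}} = \frac{3639}{12954839}$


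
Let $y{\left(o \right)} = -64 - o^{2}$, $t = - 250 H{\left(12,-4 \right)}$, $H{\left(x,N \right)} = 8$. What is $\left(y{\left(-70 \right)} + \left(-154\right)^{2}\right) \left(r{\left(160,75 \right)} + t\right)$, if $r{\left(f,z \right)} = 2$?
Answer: $-37466496$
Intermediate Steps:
$t = -2000$ ($t = \left(-250\right) 8 = -2000$)
$\left(y{\left(-70 \right)} + \left(-154\right)^{2}\right) \left(r{\left(160,75 \right)} + t\right) = \left(\left(-64 - \left(-70\right)^{2}\right) + \left(-154\right)^{2}\right) \left(2 - 2000\right) = \left(\left(-64 - 4900\right) + 23716\right) \left(-1998\right) = \left(-4964 + 23716\right) \left(-1998\right) = 18752 \left(-1998\right) = -37466496$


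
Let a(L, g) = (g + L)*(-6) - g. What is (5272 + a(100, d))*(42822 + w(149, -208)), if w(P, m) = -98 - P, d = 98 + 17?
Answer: 164637525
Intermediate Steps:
d = 115
a(L, g) = -7*g - 6*L (a(L, g) = (L + g)*(-6) - g = (-6*L - 6*g) - g = -7*g - 6*L)
(5272 + a(100, d))*(42822 + w(149, -208)) = (5272 + (-7*115 - 6*100))*(42822 + (-98 - 1*149)) = (5272 + (-805 - 600))*(42822 + (-98 - 149)) = (5272 - 1405)*(42822 - 247) = 3867*42575 = 164637525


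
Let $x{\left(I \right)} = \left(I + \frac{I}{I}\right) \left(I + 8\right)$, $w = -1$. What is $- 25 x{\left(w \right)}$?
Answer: $0$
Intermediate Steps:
$x{\left(I \right)} = \left(1 + I\right) \left(8 + I\right)$ ($x{\left(I \right)} = \left(I + 1\right) \left(8 + I\right) = \left(1 + I\right) \left(8 + I\right)$)
$- 25 x{\left(w \right)} = - 25 \left(8 + \left(-1\right)^{2} + 9 \left(-1\right)\right) = - 25 \left(8 + 1 - 9\right) = \left(-25\right) 0 = 0$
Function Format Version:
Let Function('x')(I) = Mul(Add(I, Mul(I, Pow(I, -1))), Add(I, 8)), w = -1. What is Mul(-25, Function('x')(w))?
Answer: 0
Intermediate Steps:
Function('x')(I) = Mul(Add(1, I), Add(8, I)) (Function('x')(I) = Mul(Add(I, 1), Add(8, I)) = Mul(Add(1, I), Add(8, I)))
Mul(-25, Function('x')(w)) = Mul(-25, Add(8, Pow(-1, 2), Mul(9, -1))) = Mul(-25, Add(8, 1, -9)) = Mul(-25, 0) = 0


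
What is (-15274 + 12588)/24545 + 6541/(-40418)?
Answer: -269111593/992059810 ≈ -0.27127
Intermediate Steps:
(-15274 + 12588)/24545 + 6541/(-40418) = -2686*1/24545 + 6541*(-1/40418) = -2686/24545 - 6541/40418 = -269111593/992059810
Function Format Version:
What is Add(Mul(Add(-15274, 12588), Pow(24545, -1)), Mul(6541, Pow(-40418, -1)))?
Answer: Rational(-269111593, 992059810) ≈ -0.27127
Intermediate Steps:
Add(Mul(Add(-15274, 12588), Pow(24545, -1)), Mul(6541, Pow(-40418, -1))) = Add(Mul(-2686, Rational(1, 24545)), Mul(6541, Rational(-1, 40418))) = Add(Rational(-2686, 24545), Rational(-6541, 40418)) = Rational(-269111593, 992059810)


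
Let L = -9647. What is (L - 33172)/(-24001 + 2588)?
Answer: 6117/3059 ≈ 1.9997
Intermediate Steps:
(L - 33172)/(-24001 + 2588) = (-9647 - 33172)/(-24001 + 2588) = -42819/(-21413) = -42819*(-1/21413) = 6117/3059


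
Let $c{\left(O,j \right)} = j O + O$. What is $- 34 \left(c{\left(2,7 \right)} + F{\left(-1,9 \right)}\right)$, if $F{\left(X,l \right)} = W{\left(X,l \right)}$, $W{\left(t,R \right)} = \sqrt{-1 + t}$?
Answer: $-544 - 34 i \sqrt{2} \approx -544.0 - 48.083 i$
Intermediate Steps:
$c{\left(O,j \right)} = O + O j$ ($c{\left(O,j \right)} = O j + O = O + O j$)
$F{\left(X,l \right)} = \sqrt{-1 + X}$
$- 34 \left(c{\left(2,7 \right)} + F{\left(-1,9 \right)}\right) = - 34 \left(2 \left(1 + 7\right) + \sqrt{-1 - 1}\right) = - 34 \left(2 \cdot 8 + \sqrt{-2}\right) = - 34 \left(16 + i \sqrt{2}\right) = -544 - 34 i \sqrt{2}$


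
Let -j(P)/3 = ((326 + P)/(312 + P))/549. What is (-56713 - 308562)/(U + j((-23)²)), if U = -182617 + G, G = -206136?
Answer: 18738972775/19943417938 ≈ 0.93961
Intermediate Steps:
U = -388753 (U = -182617 - 206136 = -388753)
j(P) = -(326 + P)/(183*(312 + P)) (j(P) = -3*(326 + P)/(312 + P)/549 = -(326 + P)/(183*(312 + P)))
(-56713 - 308562)/(U + j((-23)²)) = (-56713 - 308562)/(-388753 + (-326 - 1*(-23)²)/(183*(312 + (-23)²))) = -365275/(-388753 + (-326 - 1*529)/(183*(312 + 529))) = -365275/(-388753 + (1/183)*(-326 - 529)/841) = -365275/(-388753 + (1/183)*(1/841)*(-855)) = -365275/(-388753 - 285/51301) = -365275/(-19943417938/51301) = -365275*(-51301/19943417938) = 18738972775/19943417938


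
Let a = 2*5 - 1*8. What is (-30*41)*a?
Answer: -2460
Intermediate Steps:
a = 2 (a = 10 - 8 = 2)
(-30*41)*a = -30*41*2 = -1230*2 = -2460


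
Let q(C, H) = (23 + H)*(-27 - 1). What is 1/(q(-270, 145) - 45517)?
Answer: -1/50221 ≈ -1.9912e-5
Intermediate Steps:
q(C, H) = -644 - 28*H (q(C, H) = (23 + H)*(-28) = -644 - 28*H)
1/(q(-270, 145) - 45517) = 1/((-644 - 28*145) - 45517) = 1/((-644 - 4060) - 45517) = 1/(-4704 - 45517) = 1/(-50221) = -1/50221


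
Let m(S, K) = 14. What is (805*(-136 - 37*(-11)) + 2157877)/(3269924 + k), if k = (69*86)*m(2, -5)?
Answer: 297004/419125 ≈ 0.70863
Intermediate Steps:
k = 83076 (k = (69*86)*14 = 5934*14 = 83076)
(805*(-136 - 37*(-11)) + 2157877)/(3269924 + k) = (805*(-136 - 37*(-11)) + 2157877)/(3269924 + 83076) = (805*(-136 + 407) + 2157877)/3353000 = (805*271 + 2157877)*(1/3353000) = (218155 + 2157877)*(1/3353000) = 2376032*(1/3353000) = 297004/419125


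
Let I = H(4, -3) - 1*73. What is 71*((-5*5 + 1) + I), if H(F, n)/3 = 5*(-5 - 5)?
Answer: -17537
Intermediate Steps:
H(F, n) = -150 (H(F, n) = 3*(5*(-5 - 5)) = 3*(5*(-10)) = 3*(-50) = -150)
I = -223 (I = -150 - 1*73 = -150 - 73 = -223)
71*((-5*5 + 1) + I) = 71*((-5*5 + 1) - 223) = 71*((-25 + 1) - 223) = 71*(-24 - 223) = 71*(-247) = -17537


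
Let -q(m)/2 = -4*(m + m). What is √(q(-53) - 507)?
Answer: I*√1355 ≈ 36.81*I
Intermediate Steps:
q(m) = 16*m (q(m) = -(-8)*(m + m) = -(-8)*2*m = -(-16)*m = 16*m)
√(q(-53) - 507) = √(16*(-53) - 507) = √(-848 - 507) = √(-1355) = I*√1355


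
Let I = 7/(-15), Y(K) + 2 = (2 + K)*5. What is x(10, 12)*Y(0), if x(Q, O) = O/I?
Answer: -1440/7 ≈ -205.71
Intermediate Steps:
Y(K) = 8 + 5*K (Y(K) = -2 + (2 + K)*5 = -2 + (10 + 5*K) = 8 + 5*K)
I = -7/15 (I = 7*(-1/15) = -7/15 ≈ -0.46667)
x(Q, O) = -15*O/7 (x(Q, O) = O/(-7/15) = O*(-15/7) = -15*O/7)
x(10, 12)*Y(0) = (-15/7*12)*(8 + 5*0) = -180*(8 + 0)/7 = -180/7*8 = -1440/7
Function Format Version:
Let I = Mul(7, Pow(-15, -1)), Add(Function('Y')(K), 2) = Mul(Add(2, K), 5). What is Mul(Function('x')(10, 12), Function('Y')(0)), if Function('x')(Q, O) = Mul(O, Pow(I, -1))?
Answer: Rational(-1440, 7) ≈ -205.71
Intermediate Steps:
Function('Y')(K) = Add(8, Mul(5, K)) (Function('Y')(K) = Add(-2, Mul(Add(2, K), 5)) = Add(-2, Add(10, Mul(5, K))) = Add(8, Mul(5, K)))
I = Rational(-7, 15) (I = Mul(7, Rational(-1, 15)) = Rational(-7, 15) ≈ -0.46667)
Function('x')(Q, O) = Mul(Rational(-15, 7), O) (Function('x')(Q, O) = Mul(O, Pow(Rational(-7, 15), -1)) = Mul(O, Rational(-15, 7)) = Mul(Rational(-15, 7), O))
Mul(Function('x')(10, 12), Function('Y')(0)) = Mul(Mul(Rational(-15, 7), 12), Add(8, Mul(5, 0))) = Mul(Rational(-180, 7), Add(8, 0)) = Mul(Rational(-180, 7), 8) = Rational(-1440, 7)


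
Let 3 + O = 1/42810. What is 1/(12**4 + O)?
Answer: 42810/887579731 ≈ 4.8232e-5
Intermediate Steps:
O = -128429/42810 (O = -3 + 1/42810 = -128429/42810 ≈ -3.0000)
1/(12**4 + O) = 1/(12**4 - 128429/42810) = 1/(20736 - 128429/42810) = 1/(887579731/42810) = 42810/887579731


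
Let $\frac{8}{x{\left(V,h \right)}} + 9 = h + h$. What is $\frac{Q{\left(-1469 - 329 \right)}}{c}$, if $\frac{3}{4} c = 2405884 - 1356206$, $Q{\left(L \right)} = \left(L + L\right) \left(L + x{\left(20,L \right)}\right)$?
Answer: $\frac{8740704603}{1892044595} \approx 4.6197$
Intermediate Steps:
$x{\left(V,h \right)} = \frac{8}{-9 + 2 h}$ ($x{\left(V,h \right)} = \frac{8}{-9 + \left(h + h\right)} = \frac{8}{-9 + 2 h}$)
$Q{\left(L \right)} = 2 L \left(L + \frac{8}{-9 + 2 L}\right)$ ($Q{\left(L \right)} = \left(L + L\right) \left(L + \frac{8}{-9 + 2 L}\right) = 2 L \left(L + \frac{8}{-9 + 2 L}\right)$)
$c = \frac{4198712}{3}$ ($c = \frac{4 \left(2405884 - 1356206\right)}{3} = \frac{4}{3} \cdot 1049678 = \frac{4198712}{3} \approx 1.3996 \cdot 10^{6}$)
$\frac{Q{\left(-1469 - 329 \right)}}{c} = \frac{2 \left(-1469 - 329\right) \frac{1}{-9 + 2 \left(-1469 - 329\right)} \left(8 + \left(-1469 - 329\right) \left(-9 + 2 \left(-1469 - 329\right)\right)\right)}{\frac{4198712}{3}} = 2 \left(-1798\right) \frac{1}{-9 + 2 \left(-1798\right)} \left(8 - 1798 \left(-9 + 2 \left(-1798\right)\right)\right) \frac{3}{4198712} = 2 \left(-1798\right) \frac{1}{-9 - 3596} \left(8 - 1798 \left(-9 - 3596\right)\right) \frac{3}{4198712} = 2 \left(-1798\right) \frac{1}{-3605} \left(8 - -6481790\right) \frac{3}{4198712} = 2 \left(-1798\right) \left(- \frac{1}{3605}\right) \left(8 + 6481790\right) \frac{3}{4198712} = 2 \left(-1798\right) \left(- \frac{1}{3605}\right) 6481798 \cdot \frac{3}{4198712} = \frac{23308545608}{3605} \cdot \frac{3}{4198712} = \frac{8740704603}{1892044595}$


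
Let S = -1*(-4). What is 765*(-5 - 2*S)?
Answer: -9945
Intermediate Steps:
S = 4
765*(-5 - 2*S) = 765*(-5 - 2*4) = 765*(-5 - 8) = 765*(-13) = -9945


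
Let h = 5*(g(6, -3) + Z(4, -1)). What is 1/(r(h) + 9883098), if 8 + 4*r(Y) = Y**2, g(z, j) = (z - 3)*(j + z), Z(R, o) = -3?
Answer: 1/9883321 ≈ 1.0118e-7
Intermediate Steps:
g(z, j) = (-3 + z)*(j + z)
h = 30 (h = 5*((6**2 - 3*(-3) - 3*6 - 3*6) - 3) = 5*((36 + 9 - 18 - 18) - 3) = 5*(9 - 3) = 5*6 = 30)
r(Y) = -2 + Y**2/4
1/(r(h) + 9883098) = 1/((-2 + (1/4)*30**2) + 9883098) = 1/((-2 + (1/4)*900) + 9883098) = 1/((-2 + 225) + 9883098) = 1/(223 + 9883098) = 1/9883321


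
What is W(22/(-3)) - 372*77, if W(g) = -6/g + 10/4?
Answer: -630095/22 ≈ -28641.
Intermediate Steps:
W(g) = 5/2 - 6/g (W(g) = -6/g + 10*(¼) = -6/g + 5/2 = 5/2 - 6/g)
W(22/(-3)) - 372*77 = (5/2 - 6/(22/(-3))) - 372*77 = (5/2 - 6/(22*(-⅓))) - 28644 = (5/2 - 6/(-22/3)) - 28644 = (5/2 - 6*(-3/22)) - 28644 = (5/2 + 9/11) - 28644 = 73/22 - 28644 = -630095/22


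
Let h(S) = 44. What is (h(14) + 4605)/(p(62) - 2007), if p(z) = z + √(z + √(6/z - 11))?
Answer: 144119/(-60295 + √31*√(1922 + 13*I*√62)) ≈ -2.4 - 0.00025968*I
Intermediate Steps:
p(z) = z + √(z + √(-11 + 6/z))
(h(14) + 4605)/(p(62) - 2007) = (44 + 4605)/((62 + √(62 + √(-11 + 6/62))) - 2007) = 4649/((62 + √(62 + √(-11 + 6*(1/62)))) - 2007) = 4649/((62 + √(62 + √(-11 + 3/31))) - 2007) = 4649/((62 + √(62 + √(-338/31))) - 2007) = 4649/((62 + √(62 + 13*I*√62/31)) - 2007) = 4649/(-1945 + √(62 + 13*I*√62/31))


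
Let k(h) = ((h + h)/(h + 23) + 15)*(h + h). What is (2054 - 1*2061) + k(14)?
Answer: 16065/37 ≈ 434.19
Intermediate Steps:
k(h) = 2*h*(15 + 2*h/(23 + h)) (k(h) = ((2*h)/(23 + h) + 15)*(2*h) = (2*h/(23 + h) + 15)*(2*h) = (15 + 2*h/(23 + h))*(2*h) = 2*h*(15 + 2*h/(23 + h)))
(2054 - 1*2061) + k(14) = (2054 - 1*2061) + 2*14*(345 + 17*14)/(23 + 14) = (2054 - 2061) + 2*14*(345 + 238)/37 = -7 + 2*14*(1/37)*583 = -7 + 16324/37 = 16065/37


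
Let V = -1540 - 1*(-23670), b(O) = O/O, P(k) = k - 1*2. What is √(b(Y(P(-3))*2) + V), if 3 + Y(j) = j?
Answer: 3*√2459 ≈ 148.76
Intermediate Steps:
P(k) = -2 + k (P(k) = k - 2 = -2 + k)
Y(j) = -3 + j
b(O) = 1
V = 22130 (V = -1540 + 23670 = 22130)
√(b(Y(P(-3))*2) + V) = √(1 + 22130) = √22131 = 3*√2459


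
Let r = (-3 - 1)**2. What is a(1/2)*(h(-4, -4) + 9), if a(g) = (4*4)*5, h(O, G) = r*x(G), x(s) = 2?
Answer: 3280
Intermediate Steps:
r = 16 (r = (-4)**2 = 16)
h(O, G) = 32 (h(O, G) = 16*2 = 32)
a(g) = 80 (a(g) = 16*5 = 80)
a(1/2)*(h(-4, -4) + 9) = 80*(32 + 9) = 80*41 = 3280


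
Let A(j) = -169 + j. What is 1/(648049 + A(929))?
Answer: 1/648809 ≈ 1.5413e-6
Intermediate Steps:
1/(648049 + A(929)) = 1/(648049 + (-169 + 929)) = 1/(648049 + 760) = 1/648809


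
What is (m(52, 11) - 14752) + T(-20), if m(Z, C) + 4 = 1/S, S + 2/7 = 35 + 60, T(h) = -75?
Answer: -9832946/663 ≈ -14831.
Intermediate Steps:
S = 663/7 (S = -2/7 + (35 + 60) = -2/7 + 95 = 663/7 ≈ 94.714)
m(Z, C) = -2645/663 (m(Z, C) = -4 + 1/(663/7) = -4 + 7/663 = -2645/663)
(m(52, 11) - 14752) + T(-20) = (-2645/663 - 14752) - 75 = -9783221/663 - 75 = -9832946/663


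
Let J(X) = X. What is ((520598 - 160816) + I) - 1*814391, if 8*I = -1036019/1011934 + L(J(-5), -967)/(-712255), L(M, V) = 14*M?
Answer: -524258920459523541/1153208081872 ≈ -4.5461e+5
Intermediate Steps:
I = -147567775493/1153208081872 (I = (-1036019/1011934 + (14*(-5))/(-712255))/8 = (-1036019*1/1011934 - 70*(-1/712255))/8 = (-1036019/1011934 + 14/142451)/8 = (⅛)*(-147567775493/144151010234) = -147567775493/1153208081872 ≈ -0.12796)
((520598 - 160816) + I) - 1*814391 = ((520598 - 160816) - 147567775493/1153208081872) - 1*814391 = (359782 - 147567775493/1153208081872) - 814391 = 414903362544296411/1153208081872 - 814391 = -524258920459523541/1153208081872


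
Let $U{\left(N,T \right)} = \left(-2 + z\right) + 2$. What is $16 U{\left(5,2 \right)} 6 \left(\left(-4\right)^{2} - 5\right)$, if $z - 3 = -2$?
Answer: $1056$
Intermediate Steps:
$z = 1$ ($z = 3 - 2 = 1$)
$U{\left(N,T \right)} = 1$ ($U{\left(N,T \right)} = \left(-2 + 1\right) + 2 = -1 + 2 = 1$)
$16 U{\left(5,2 \right)} 6 \left(\left(-4\right)^{2} - 5\right) = 16 \cdot 1 \cdot 6 \left(\left(-4\right)^{2} - 5\right) = 16 \cdot 6 \left(16 - 5\right) = 96 \cdot 11 = 1056$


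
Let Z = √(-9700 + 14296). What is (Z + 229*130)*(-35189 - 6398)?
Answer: -1238044990 - 83174*√1149 ≈ -1.2409e+9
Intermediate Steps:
Z = 2*√1149 (Z = √4596 = 2*√1149 ≈ 67.794)
(Z + 229*130)*(-35189 - 6398) = (2*√1149 + 229*130)*(-35189 - 6398) = (2*√1149 + 29770)*(-41587) = (29770 + 2*√1149)*(-41587) = -1238044990 - 83174*√1149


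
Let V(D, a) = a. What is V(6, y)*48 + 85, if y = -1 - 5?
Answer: -203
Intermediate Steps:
y = -6
V(6, y)*48 + 85 = -6*48 + 85 = -288 + 85 = -203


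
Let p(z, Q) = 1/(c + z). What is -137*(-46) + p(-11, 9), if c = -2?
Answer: 81925/13 ≈ 6301.9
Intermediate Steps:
p(z, Q) = 1/(-2 + z)
-137*(-46) + p(-11, 9) = -137*(-46) + 1/(-2 - 11) = 6302 + 1/(-13) = 6302 - 1/13 = 81925/13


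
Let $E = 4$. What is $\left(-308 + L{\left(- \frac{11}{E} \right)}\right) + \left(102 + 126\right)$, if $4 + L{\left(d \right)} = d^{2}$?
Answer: $- \frac{1223}{16} \approx -76.438$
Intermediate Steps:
$L{\left(d \right)} = -4 + d^{2}$
$\left(-308 + L{\left(- \frac{11}{E} \right)}\right) + \left(102 + 126\right) = \left(-308 - \left(4 - \left(- \frac{11}{4}\right)^{2}\right)\right) + \left(102 + 126\right) = \left(-308 - \left(4 - \left(\left(-11\right) \frac{1}{4}\right)^{2}\right)\right) + 228 = \left(-308 - \left(4 - \left(- \frac{11}{4}\right)^{2}\right)\right) + 228 = \left(-308 + \left(-4 + \frac{121}{16}\right)\right) + 228 = \left(-308 + \frac{57}{16}\right) + 228 = - \frac{4871}{16} + 228 = - \frac{1223}{16}$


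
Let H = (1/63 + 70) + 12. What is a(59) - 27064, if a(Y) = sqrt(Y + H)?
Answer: -27064 + 2*sqrt(15547)/21 ≈ -27052.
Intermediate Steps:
H = 5167/63 (H = (1/63 + 70) + 12 = 4411/63 + 12 = 5167/63 ≈ 82.016)
a(Y) = sqrt(5167/63 + Y) (a(Y) = sqrt(Y + 5167/63) = sqrt(5167/63 + Y))
a(59) - 27064 = sqrt(36169 + 441*59)/21 - 27064 = sqrt(36169 + 26019)/21 - 27064 = sqrt(62188)/21 - 27064 = (2*sqrt(15547))/21 - 27064 = 2*sqrt(15547)/21 - 27064 = -27064 + 2*sqrt(15547)/21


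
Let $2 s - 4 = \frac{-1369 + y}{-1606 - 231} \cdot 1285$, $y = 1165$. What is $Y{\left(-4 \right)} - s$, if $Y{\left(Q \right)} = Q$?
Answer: $- \frac{142092}{1837} \approx -77.35$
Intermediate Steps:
$s = \frac{134744}{1837}$ ($s = 2 + \frac{\frac{-1369 + 1165}{-1606 - 231} \cdot 1285}{2} = 2 + \frac{- \frac{204}{-1837} \cdot 1285}{2} = 2 + \frac{\left(-204\right) \left(- \frac{1}{1837}\right) 1285}{2} = 2 + \frac{\frac{204}{1837} \cdot 1285}{2} = 2 + \frac{1}{2} \cdot \frac{262140}{1837} = 2 + \frac{131070}{1837} = \frac{134744}{1837} \approx 73.35$)
$Y{\left(-4 \right)} - s = -4 - \frac{134744}{1837} = - \frac{142092}{1837}$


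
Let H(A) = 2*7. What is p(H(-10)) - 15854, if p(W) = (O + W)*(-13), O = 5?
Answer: -16101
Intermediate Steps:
H(A) = 14
p(W) = -65 - 13*W (p(W) = (5 + W)*(-13) = -65 - 13*W)
p(H(-10)) - 15854 = (-65 - 13*14) - 15854 = (-65 - 182) - 15854 = -247 - 15854 = -16101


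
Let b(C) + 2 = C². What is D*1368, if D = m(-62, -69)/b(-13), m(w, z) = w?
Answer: -84816/167 ≈ -507.88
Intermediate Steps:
b(C) = -2 + C²
D = -62/167 (D = -62/(-2 + (-13)²) = -62/(-2 + 169) = -62/167 ≈ -0.37126)
D*1368 = -62/167*1368 = -84816/167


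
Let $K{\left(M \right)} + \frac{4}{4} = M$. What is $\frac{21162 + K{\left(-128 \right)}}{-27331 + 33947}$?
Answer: $\frac{21033}{6616} \approx 3.1791$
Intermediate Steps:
$K{\left(M \right)} = -1 + M$
$\frac{21162 + K{\left(-128 \right)}}{-27331 + 33947} = \frac{21162 - 129}{-27331 + 33947} = \frac{21162 - 129}{6616} = 21033 \cdot \frac{1}{6616} = \frac{21033}{6616}$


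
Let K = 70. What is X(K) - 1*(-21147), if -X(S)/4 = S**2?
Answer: 1547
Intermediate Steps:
X(S) = -4*S**2
X(K) - 1*(-21147) = -4*70**2 - 1*(-21147) = -4*4900 + 21147 = -19600 + 21147 = 1547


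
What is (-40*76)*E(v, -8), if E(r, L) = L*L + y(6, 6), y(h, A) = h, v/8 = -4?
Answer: -212800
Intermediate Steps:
v = -32 (v = 8*(-4) = -32)
E(r, L) = 6 + L² (E(r, L) = L*L + 6 = L² + 6 = 6 + L²)
(-40*76)*E(v, -8) = (-40*76)*(6 + (-8)²) = -3040*(6 + 64) = -3040*70 = -212800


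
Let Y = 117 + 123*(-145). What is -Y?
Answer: 17718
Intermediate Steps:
Y = -17718 (Y = 117 - 17835 = -17718)
-Y = -1*(-17718) = 17718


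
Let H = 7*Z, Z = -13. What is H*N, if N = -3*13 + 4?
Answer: 3185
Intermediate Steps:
N = -35 (N = -39 + 4 = -35)
H = -91 (H = 7*(-13) = -91)
H*N = -91*(-35) = 3185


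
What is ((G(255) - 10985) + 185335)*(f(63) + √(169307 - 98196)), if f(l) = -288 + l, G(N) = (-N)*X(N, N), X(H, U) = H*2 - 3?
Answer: -10139625 + 45065*√71111 ≈ 1.8777e+6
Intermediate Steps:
X(H, U) = -3 + 2*H (X(H, U) = 2*H - 3 = -3 + 2*H)
G(N) = -N*(-3 + 2*N) (G(N) = (-N)*(-3 + 2*N) = -N*(-3 + 2*N))
((G(255) - 10985) + 185335)*(f(63) + √(169307 - 98196)) = ((255*(3 - 2*255) - 10985) + 185335)*((-288 + 63) + √(169307 - 98196)) = ((255*(3 - 510) - 10985) + 185335)*(-225 + √71111) = ((255*(-507) - 10985) + 185335)*(-225 + √71111) = ((-129285 - 10985) + 185335)*(-225 + √71111) = (-140270 + 185335)*(-225 + √71111) = 45065*(-225 + √71111) = -10139625 + 45065*√71111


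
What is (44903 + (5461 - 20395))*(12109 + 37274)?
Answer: 1479959127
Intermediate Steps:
(44903 + (5461 - 20395))*(12109 + 37274) = (44903 - 14934)*49383 = 29969*49383 = 1479959127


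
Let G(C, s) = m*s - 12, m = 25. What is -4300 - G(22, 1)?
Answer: -4313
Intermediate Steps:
G(C, s) = -12 + 25*s (G(C, s) = 25*s - 12 = -12 + 25*s)
-4300 - G(22, 1) = -4300 - (-12 + 25*1) = -4300 - (-12 + 25) = -4300 - 1*13 = -4300 - 13 = -4313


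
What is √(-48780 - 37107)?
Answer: 3*I*√9543 ≈ 293.06*I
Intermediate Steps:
√(-48780 - 37107) = √(-85887) = 3*I*√9543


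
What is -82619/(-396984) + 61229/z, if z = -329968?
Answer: 369336607/16374002064 ≈ 0.022556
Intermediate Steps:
-82619/(-396984) + 61229/z = -82619/(-396984) + 61229/(-329968) = -82619*(-1/396984) + 61229*(-1/329968) = 82619/396984 - 61229/329968 = 369336607/16374002064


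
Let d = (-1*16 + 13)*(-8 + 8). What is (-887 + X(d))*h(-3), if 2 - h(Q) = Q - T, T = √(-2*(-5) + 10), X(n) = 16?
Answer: -4355 - 1742*√5 ≈ -8250.2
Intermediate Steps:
d = 0 (d = (-16 + 13)*0 = -3*0 = 0)
T = 2*√5 (T = √(10 + 10) = √20 = 2*√5 ≈ 4.4721)
h(Q) = 2 - Q + 2*√5 (h(Q) = 2 - (Q - 2*√5) = 2 + (-Q + 2*√5) = 2 - Q + 2*√5)
(-887 + X(d))*h(-3) = (-887 + 16)*(2 - 1*(-3) + 2*√5) = -871*(2 + 3 + 2*√5) = -871*(5 + 2*√5) = -4355 - 1742*√5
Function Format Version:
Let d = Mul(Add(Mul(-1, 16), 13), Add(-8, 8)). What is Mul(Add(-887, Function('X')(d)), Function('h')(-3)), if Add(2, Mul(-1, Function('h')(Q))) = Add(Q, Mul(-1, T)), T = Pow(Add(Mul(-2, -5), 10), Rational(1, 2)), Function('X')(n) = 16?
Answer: Add(-4355, Mul(-1742, Pow(5, Rational(1, 2)))) ≈ -8250.2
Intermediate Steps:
d = 0 (d = Mul(Add(-16, 13), 0) = Mul(-3, 0) = 0)
T = Mul(2, Pow(5, Rational(1, 2))) (T = Pow(Add(10, 10), Rational(1, 2)) = Pow(20, Rational(1, 2)) = Mul(2, Pow(5, Rational(1, 2))) ≈ 4.4721)
Function('h')(Q) = Add(2, Mul(-1, Q), Mul(2, Pow(5, Rational(1, 2)))) (Function('h')(Q) = Add(2, Mul(-1, Add(Q, Mul(-1, Mul(2, Pow(5, Rational(1, 2))))))) = Add(2, Mul(-1, Add(Q, Mul(-2, Pow(5, Rational(1, 2)))))) = Add(2, Add(Mul(-1, Q), Mul(2, Pow(5, Rational(1, 2))))) = Add(2, Mul(-1, Q), Mul(2, Pow(5, Rational(1, 2)))))
Mul(Add(-887, Function('X')(d)), Function('h')(-3)) = Mul(Add(-887, 16), Add(2, Mul(-1, -3), Mul(2, Pow(5, Rational(1, 2))))) = Mul(-871, Add(2, 3, Mul(2, Pow(5, Rational(1, 2))))) = Mul(-871, Add(5, Mul(2, Pow(5, Rational(1, 2))))) = Add(-4355, Mul(-1742, Pow(5, Rational(1, 2))))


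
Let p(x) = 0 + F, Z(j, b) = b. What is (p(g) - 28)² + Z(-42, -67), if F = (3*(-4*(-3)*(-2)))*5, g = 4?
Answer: 150477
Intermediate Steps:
F = -360 (F = (3*(12*(-2)))*5 = (3*(-24))*5 = -72*5 = -360)
p(x) = -360 (p(x) = 0 - 360 = -360)
(p(g) - 28)² + Z(-42, -67) = (-360 - 28)² - 67 = (-388)² - 67 = 150544 - 67 = 150477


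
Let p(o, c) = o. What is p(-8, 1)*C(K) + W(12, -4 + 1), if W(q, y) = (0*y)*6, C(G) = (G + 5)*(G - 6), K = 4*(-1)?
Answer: 80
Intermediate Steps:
K = -4
C(G) = (-6 + G)*(5 + G) (C(G) = (5 + G)*(-6 + G) = (-6 + G)*(5 + G))
W(q, y) = 0 (W(q, y) = 0*6 = 0)
p(-8, 1)*C(K) + W(12, -4 + 1) = -8*(-30 + (-4)² - 1*(-4)) + 0 = -8*(-30 + 16 + 4) + 0 = -8*(-10) + 0 = 80 + 0 = 80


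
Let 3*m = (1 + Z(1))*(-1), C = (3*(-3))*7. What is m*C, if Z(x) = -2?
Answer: -21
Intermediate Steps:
C = -63 (C = -9*7 = -63)
m = ⅓ (m = ((1 - 2)*(-1))/3 = (-1*(-1))/3 = (⅓)*1 = ⅓ ≈ 0.33333)
m*C = (⅓)*(-63) = -21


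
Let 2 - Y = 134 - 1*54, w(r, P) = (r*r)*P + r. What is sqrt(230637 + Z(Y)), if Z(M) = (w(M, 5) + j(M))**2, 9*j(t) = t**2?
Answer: sqrt(962346961) ≈ 31022.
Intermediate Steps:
j(t) = t**2/9
w(r, P) = r + P*r**2 (w(r, P) = r**2*P + r = P*r**2 + r = r + P*r**2)
Y = -78 (Y = 2 - (134 - 1*54) = 2 - (134 - 54) = 2 - 1*80 = 2 - 80 = -78)
Z(M) = (M**2/9 + M*(1 + 5*M))**2 (Z(M) = (M*(1 + 5*M) + M**2/9)**2 = (M**2/9 + M*(1 + 5*M))**2)
sqrt(230637 + Z(Y)) = sqrt(230637 + (1/81)*(-78)**2*(9 + 46*(-78))**2) = sqrt(230637 + (1/81)*6084*(9 - 3588)**2) = sqrt(230637 + (1/81)*6084*(-3579)**2) = sqrt(230637 + (1/81)*6084*12809241) = sqrt(230637 + 962116324) = sqrt(962346961)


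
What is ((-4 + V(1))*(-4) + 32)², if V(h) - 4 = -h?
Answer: 1296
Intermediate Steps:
V(h) = 4 - h
((-4 + V(1))*(-4) + 32)² = ((-4 + (4 - 1*1))*(-4) + 32)² = ((-4 + (4 - 1))*(-4) + 32)² = ((-4 + 3)*(-4) + 32)² = (-1*(-4) + 32)² = (4 + 32)² = 36² = 1296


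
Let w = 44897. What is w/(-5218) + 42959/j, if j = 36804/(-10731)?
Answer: -401185669085/32007212 ≈ -12534.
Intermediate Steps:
j = -12268/3577 (j = 36804*(-1/10731) = -12268/3577 ≈ -3.4297)
w/(-5218) + 42959/j = 44897/(-5218) + 42959/(-12268/3577) = 44897*(-1/5218) + 42959*(-3577/12268) = -44897/5218 - 153664343/12268 = -401185669085/32007212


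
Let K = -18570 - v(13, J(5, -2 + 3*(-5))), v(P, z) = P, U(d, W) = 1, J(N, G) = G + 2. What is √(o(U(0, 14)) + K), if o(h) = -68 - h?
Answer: 2*I*√4663 ≈ 136.57*I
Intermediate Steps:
J(N, G) = 2 + G
K = -18583 (K = -18570 - 1*13 = -18570 - 13 = -18583)
√(o(U(0, 14)) + K) = √((-68 - 1*1) - 18583) = √((-68 - 1) - 18583) = √(-69 - 18583) = √(-18652) = 2*I*√4663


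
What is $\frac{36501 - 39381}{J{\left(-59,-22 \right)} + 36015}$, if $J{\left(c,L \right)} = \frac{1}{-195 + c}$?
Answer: $- \frac{731520}{9147809} \approx -0.079967$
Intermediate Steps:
$\frac{36501 - 39381}{J{\left(-59,-22 \right)} + 36015} = \frac{36501 - 39381}{\frac{1}{-195 - 59} + 36015} = - \frac{2880}{\frac{1}{-254} + 36015} = - \frac{2880}{- \frac{1}{254} + 36015} = - \frac{2880}{\frac{9147809}{254}} = \left(-2880\right) \frac{254}{9147809} = - \frac{731520}{9147809}$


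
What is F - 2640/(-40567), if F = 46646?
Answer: 1892290922/40567 ≈ 46646.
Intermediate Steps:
F - 2640/(-40567) = 46646 - 2640/(-40567) = 46646 - 2640*(-1/40567) = 46646 + 2640/40567 = 1892290922/40567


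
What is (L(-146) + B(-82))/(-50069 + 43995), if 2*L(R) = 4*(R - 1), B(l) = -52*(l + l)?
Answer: -4117/3037 ≈ -1.3556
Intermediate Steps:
B(l) = -104*l
L(R) = -2 + 2*R (L(R) = (4*(R - 1))/2 = (4*(-1 + R))/2 = (-4 + 4*R)/2 = -2 + 2*R)
(L(-146) + B(-82))/(-50069 + 43995) = ((-2 + 2*(-146)) - 104*(-82))/(-50069 + 43995) = ((-2 - 292) + 8528)/(-6074) = (-294 + 8528)*(-1/6074) = 8234*(-1/6074) = -4117/3037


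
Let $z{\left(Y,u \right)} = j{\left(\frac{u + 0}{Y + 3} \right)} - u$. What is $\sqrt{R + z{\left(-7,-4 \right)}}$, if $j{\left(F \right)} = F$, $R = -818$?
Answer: $i \sqrt{813} \approx 28.513 i$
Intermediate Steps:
$z{\left(Y,u \right)} = - u + \frac{u}{3 + Y}$ ($z{\left(Y,u \right)} = \frac{u + 0}{Y + 3} - u = \frac{u}{3 + Y} - u = - u + \frac{u}{3 + Y}$)
$\sqrt{R + z{\left(-7,-4 \right)}} = \sqrt{-818 - \frac{4 \left(-2 - -7\right)}{3 - 7}} = \sqrt{-818 - \frac{4 \left(-2 + 7\right)}{-4}} = \sqrt{-818 - \left(-1\right) 5} = \sqrt{-818 + 5} = \sqrt{-813} = i \sqrt{813}$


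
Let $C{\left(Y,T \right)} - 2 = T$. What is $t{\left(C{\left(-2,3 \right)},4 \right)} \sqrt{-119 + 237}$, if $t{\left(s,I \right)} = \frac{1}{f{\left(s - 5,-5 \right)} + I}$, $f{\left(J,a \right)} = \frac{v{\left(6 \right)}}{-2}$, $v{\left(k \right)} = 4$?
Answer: $\frac{\sqrt{118}}{2} \approx 5.4314$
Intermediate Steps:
$f{\left(J,a \right)} = -2$ ($f{\left(J,a \right)} = \frac{4}{-2} = 4 \left(- \frac{1}{2}\right) = -2$)
$C{\left(Y,T \right)} = 2 + T$
$t{\left(s,I \right)} = \frac{1}{-2 + I}$
$t{\left(C{\left(-2,3 \right)},4 \right)} \sqrt{-119 + 237} = \frac{\sqrt{-119 + 237}}{-2 + 4} = \frac{\sqrt{118}}{2}$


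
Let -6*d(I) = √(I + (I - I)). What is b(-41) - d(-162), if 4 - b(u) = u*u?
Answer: -1677 + 3*I*√2/2 ≈ -1677.0 + 2.1213*I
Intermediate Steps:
b(u) = 4 - u² (b(u) = 4 - u*u = 4 - u²)
d(I) = -√I/6 (d(I) = -√(I + (I - I))/6 = -√(I + 0)/6 = -√I/6)
b(-41) - d(-162) = (4 - 1*(-41)²) - (-1)*√(-162)/6 = (4 - 1*1681) - (-1)*9*I*√2/6 = (4 - 1681) - (-3)*I*√2/2 = -1677 + 3*I*√2/2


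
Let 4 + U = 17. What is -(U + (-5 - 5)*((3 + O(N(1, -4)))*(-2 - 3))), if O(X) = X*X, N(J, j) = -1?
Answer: -213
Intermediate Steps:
U = 13 (U = -4 + 17 = 13)
O(X) = X²
-(U + (-5 - 5)*((3 + O(N(1, -4)))*(-2 - 3))) = -(13 + (-5 - 5)*((3 + (-1)²)*(-2 - 3))) = -(13 - 10*(3 + 1)*(-5)) = -(13 - 40*(-5)) = -(13 - 10*(-20)) = -(13 + 200) = -1*213 = -213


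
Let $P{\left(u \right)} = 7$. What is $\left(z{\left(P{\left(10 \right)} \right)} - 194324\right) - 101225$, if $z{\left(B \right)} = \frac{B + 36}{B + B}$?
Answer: $- \frac{4137643}{14} \approx -2.9555 \cdot 10^{5}$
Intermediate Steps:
$z{\left(B \right)} = \frac{36 + B}{2 B}$
$\left(z{\left(P{\left(10 \right)} \right)} - 194324\right) - 101225 = \left(\frac{36 + 7}{2 \cdot 7} - 194324\right) - 101225 = \left(\frac{1}{2} \cdot \frac{1}{7} \cdot 43 - 194324\right) - 101225 = \left(\frac{43}{14} - 194324\right) - 101225 = - \frac{2720493}{14} - 101225 = - \frac{4137643}{14}$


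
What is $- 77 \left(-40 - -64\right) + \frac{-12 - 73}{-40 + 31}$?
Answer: $- \frac{16547}{9} \approx -1838.6$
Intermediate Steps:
$- 77 \left(-40 - -64\right) + \frac{-12 - 73}{-40 + 31} = - 77 \left(-40 + 64\right) - \frac{85}{-9} = \left(-77\right) 24 - - \frac{85}{9} = -1848 + \frac{85}{9} = - \frac{16547}{9}$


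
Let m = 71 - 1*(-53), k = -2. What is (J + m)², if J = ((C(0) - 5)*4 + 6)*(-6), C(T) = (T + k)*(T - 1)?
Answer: 25600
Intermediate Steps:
m = 124 (m = 71 + 53 = 124)
C(T) = (-1 + T)*(-2 + T) (C(T) = (T - 2)*(T - 1) = (-2 + T)*(-1 + T) = (-1 + T)*(-2 + T))
J = 36 (J = (((2 + 0² - 3*0) - 5)*4 + 6)*(-6) = (((2 + 0 + 0) - 5)*4 + 6)*(-6) = ((2 - 5)*4 + 6)*(-6) = (-3*4 + 6)*(-6) = (-12 + 6)*(-6) = -6*(-6) = 36)
(J + m)² = (36 + 124)² = 160² = 25600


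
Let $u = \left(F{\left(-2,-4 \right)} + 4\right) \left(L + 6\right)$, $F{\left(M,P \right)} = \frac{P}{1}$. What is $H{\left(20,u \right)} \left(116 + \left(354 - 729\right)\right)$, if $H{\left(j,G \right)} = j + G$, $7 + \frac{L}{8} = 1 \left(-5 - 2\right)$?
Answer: $-5180$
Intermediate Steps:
$F{\left(M,P \right)} = P$ ($F{\left(M,P \right)} = P 1 = P$)
$L = -112$ ($L = -56 + 8 \cdot 1 \left(-5 - 2\right) = -56 + 8 \cdot 1 \left(-7\right) = -56 + 8 \left(-7\right) = -56 - 56 = -112$)
$u = 0$ ($u = \left(-4 + 4\right) \left(-112 + 6\right) = 0 \left(-106\right) = 0$)
$H{\left(j,G \right)} = G + j$
$H{\left(20,u \right)} \left(116 + \left(354 - 729\right)\right) = \left(0 + 20\right) \left(116 + \left(354 - 729\right)\right) = 20 \left(116 + \left(354 - 729\right)\right) = 20 \left(116 - 375\right) = 20 \left(-259\right) = -5180$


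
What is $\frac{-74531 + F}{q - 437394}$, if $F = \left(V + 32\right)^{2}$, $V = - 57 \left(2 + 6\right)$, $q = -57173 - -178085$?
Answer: $- \frac{105245}{316482} \approx -0.33255$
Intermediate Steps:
$q = 120912$ ($q = -57173 + 178085 = 120912$)
$V = -456$ ($V = \left(-57\right) 8 = -456$)
$F = 179776$ ($F = \left(-456 + 32\right)^{2} = \left(-424\right)^{2} = 179776$)
$\frac{-74531 + F}{q - 437394} = \frac{-74531 + 179776}{120912 - 437394} = \frac{105245}{-316482} = 105245 \left(- \frac{1}{316482}\right) = - \frac{105245}{316482}$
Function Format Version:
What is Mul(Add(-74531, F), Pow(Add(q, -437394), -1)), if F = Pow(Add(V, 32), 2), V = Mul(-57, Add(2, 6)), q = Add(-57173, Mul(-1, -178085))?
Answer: Rational(-105245, 316482) ≈ -0.33255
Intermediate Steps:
q = 120912 (q = Add(-57173, 178085) = 120912)
V = -456 (V = Mul(-57, 8) = -456)
F = 179776 (F = Pow(Add(-456, 32), 2) = Pow(-424, 2) = 179776)
Mul(Add(-74531, F), Pow(Add(q, -437394), -1)) = Mul(Add(-74531, 179776), Pow(Add(120912, -437394), -1)) = Mul(105245, Pow(-316482, -1)) = Mul(105245, Rational(-1, 316482)) = Rational(-105245, 316482)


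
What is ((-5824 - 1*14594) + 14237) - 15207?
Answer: -21388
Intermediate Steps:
((-5824 - 1*14594) + 14237) - 15207 = ((-5824 - 14594) + 14237) - 15207 = (-20418 + 14237) - 15207 = -6181 - 15207 = -21388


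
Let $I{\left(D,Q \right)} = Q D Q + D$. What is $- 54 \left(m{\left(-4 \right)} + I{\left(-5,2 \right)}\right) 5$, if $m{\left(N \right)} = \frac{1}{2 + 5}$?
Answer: $\frac{46980}{7} \approx 6711.4$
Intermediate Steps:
$I{\left(D,Q \right)} = D + D Q^{2}$ ($I{\left(D,Q \right)} = D Q Q + D = D Q^{2} + D = D + D Q^{2}$)
$m{\left(N \right)} = \frac{1}{7}$
$- 54 \left(m{\left(-4 \right)} + I{\left(-5,2 \right)}\right) 5 = - 54 \left(\frac{1}{7} - 5 \left(1 + 2^{2}\right)\right) 5 = - 54 \left(\frac{1}{7} - 5 \left(1 + 4\right)\right) 5 = - 54 \left(\frac{1}{7} - 25\right) 5 = - 54 \left(\left(- \frac{174}{7}\right) 5\right) = \left(-54\right) \left(- \frac{870}{7}\right) = \frac{46980}{7}$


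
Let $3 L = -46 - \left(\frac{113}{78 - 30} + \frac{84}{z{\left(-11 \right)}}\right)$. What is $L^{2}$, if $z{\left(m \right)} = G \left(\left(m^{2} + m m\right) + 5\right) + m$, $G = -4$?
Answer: $\frac{66143095489}{255488256} \approx 258.89$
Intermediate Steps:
$z{\left(m \right)} = -20 + m - 8 m^{2}$ ($z{\left(m \right)} = - 4 \left(\left(m^{2} + m m\right) + 5\right) + m = - 4 \left(\left(m^{2} + m^{2}\right) + 5\right) + m = - 4 \left(2 m^{2} + 5\right) + m = - 4 \left(5 + 2 m^{2}\right) + m = \left(-20 - 8 m^{2}\right) + m = -20 + m - 8 m^{2}$)
$L = - \frac{257183}{15984}$ ($L = \frac{-46 - \left(\frac{113}{78 - 30} + \frac{84}{-20 - 11 - 8 \left(-11\right)^{2}}\right)}{3} = \frac{-46 - \left(\frac{113}{48} + \frac{84}{-20 - 11 - 968}\right)}{3} = \frac{-46 - \left(113 \cdot \frac{1}{48} + \frac{84}{-20 - 11 - 968}\right)}{3} = \frac{-46 - \left(\frac{113}{48} + \frac{84}{-999}\right)}{3} = \frac{-46 - \left(\frac{113}{48} + 84 \left(- \frac{1}{999}\right)\right)}{3} = \frac{-46 - \left(\frac{113}{48} - \frac{28}{333}\right)}{3} = \frac{-46 - \frac{12095}{5328}}{3} = \frac{1}{3} \left(- \frac{257183}{5328}\right) = - \frac{257183}{15984} \approx -16.09$)
$L^{2} = \left(- \frac{257183}{15984}\right)^{2} = \frac{66143095489}{255488256}$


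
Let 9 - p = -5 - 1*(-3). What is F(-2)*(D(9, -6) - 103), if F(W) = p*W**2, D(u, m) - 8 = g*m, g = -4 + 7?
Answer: -4972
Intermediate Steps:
g = 3
D(u, m) = 8 + 3*m
p = 11 (p = 9 - (-5 - 1*(-3)) = 9 - (-5 + 3) = 9 - 1*(-2) = 9 + 2 = 11)
F(W) = 11*W**2
F(-2)*(D(9, -6) - 103) = (11*(-2)**2)*((8 + 3*(-6)) - 103) = (11*4)*((8 - 18) - 103) = 44*(-10 - 103) = 44*(-113) = -4972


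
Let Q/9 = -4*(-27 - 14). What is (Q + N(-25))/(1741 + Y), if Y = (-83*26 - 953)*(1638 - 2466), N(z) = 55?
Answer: 1531/2577649 ≈ 0.00059395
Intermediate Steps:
Q = 1476 (Q = 9*(-4*(-27 - 14)) = 9*(-4*(-41)) = 9*164 = 1476)
Y = 2575908 (Y = (-2158 - 953)*(-828) = -3111*(-828) = 2575908)
(Q + N(-25))/(1741 + Y) = (1476 + 55)/(1741 + 2575908) = 1531/2577649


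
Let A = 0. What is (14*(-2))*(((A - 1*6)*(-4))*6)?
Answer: -4032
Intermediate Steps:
(14*(-2))*(((A - 1*6)*(-4))*6) = (14*(-2))*(((0 - 1*6)*(-4))*6) = -28*(0 - 6)*(-4)*6 = -28*(-6*(-4))*6 = -672*6 = -28*144 = -4032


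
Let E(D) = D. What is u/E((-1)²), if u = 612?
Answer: 612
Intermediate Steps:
u/E((-1)²) = 612/((-1)²) = 612/1 = 612*1 = 612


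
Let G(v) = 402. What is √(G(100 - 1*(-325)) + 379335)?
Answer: 3*√42193 ≈ 616.23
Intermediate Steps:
√(G(100 - 1*(-325)) + 379335) = √(402 + 379335) = √379737 = 3*√42193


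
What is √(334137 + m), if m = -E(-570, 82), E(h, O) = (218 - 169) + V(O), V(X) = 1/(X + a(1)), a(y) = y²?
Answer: √2301532149/83 ≈ 578.00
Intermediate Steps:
V(X) = 1/(1 + X) (V(X) = 1/(X + 1²) = 1/(X + 1) = 1/(1 + X))
E(h, O) = 49 + 1/(1 + O) (E(h, O) = (218 - 169) + 1/(1 + O) = 49 + 1/(1 + O))
m = -4068/83 (m = -(50 + 49*82)/(1 + 82) = -(50 + 4018)/83 = -4068/83 ≈ -49.012)
√(334137 + m) = √(334137 - 4068/83) = √(27729303/83) = √2301532149/83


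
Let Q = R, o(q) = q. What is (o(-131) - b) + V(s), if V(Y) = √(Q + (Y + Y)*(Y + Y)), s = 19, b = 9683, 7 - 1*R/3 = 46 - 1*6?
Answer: -9814 + √1345 ≈ -9777.3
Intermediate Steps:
R = -99 (R = 21 - 3*(46 - 1*6) = 21 - 3*(46 - 6) = 21 - 3*40 = 21 - 120 = -99)
Q = -99
V(Y) = √(-99 + 4*Y²) (V(Y) = √(-99 + (Y + Y)*(Y + Y)) = √(-99 + (2*Y)*(2*Y)) = √(-99 + 4*Y²))
(o(-131) - b) + V(s) = (-131 - 1*9683) + √(-99 + 4*19²) = (-131 - 9683) + √(-99 + 4*361) = -9814 + √(-99 + 1444) = -9814 + √1345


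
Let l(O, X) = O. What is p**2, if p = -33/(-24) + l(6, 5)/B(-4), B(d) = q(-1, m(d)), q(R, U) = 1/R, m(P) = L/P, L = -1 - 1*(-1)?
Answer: 1369/64 ≈ 21.391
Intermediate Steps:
L = 0 (L = -1 + 1 = 0)
m(P) = 0 (m(P) = 0/P = 0)
B(d) = -1 (B(d) = 1/(-1) = -1)
p = -37/8 (p = -33/(-24) + 6/(-1) = -33*(-1/24) + 6*(-1) = 11/8 - 6 = -37/8 ≈ -4.6250)
p**2 = (-37/8)**2 = 1369/64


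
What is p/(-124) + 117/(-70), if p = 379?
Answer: -20519/4340 ≈ -4.7279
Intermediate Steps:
p/(-124) + 117/(-70) = 379/(-124) + 117/(-70) = 379*(-1/124) + 117*(-1/70) = -379/124 - 117/70 = -20519/4340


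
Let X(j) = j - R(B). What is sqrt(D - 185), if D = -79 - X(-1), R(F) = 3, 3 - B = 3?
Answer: 2*I*sqrt(65) ≈ 16.125*I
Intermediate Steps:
B = 0 (B = 3 - 1*3 = 3 - 3 = 0)
X(j) = -3 + j (X(j) = j - 1*3 = j - 3 = -3 + j)
D = -75 (D = -79 - (-3 - 1) = -79 - 1*(-4) = -79 + 4 = -75)
sqrt(D - 185) = sqrt(-75 - 185) = sqrt(-260) = 2*I*sqrt(65)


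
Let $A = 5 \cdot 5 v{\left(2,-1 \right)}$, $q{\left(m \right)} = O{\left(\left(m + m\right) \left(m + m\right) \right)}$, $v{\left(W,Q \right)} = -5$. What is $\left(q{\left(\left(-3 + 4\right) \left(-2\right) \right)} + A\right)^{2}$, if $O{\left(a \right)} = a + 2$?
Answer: $11449$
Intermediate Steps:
$O{\left(a \right)} = 2 + a$
$q{\left(m \right)} = 2 + 4 m^{2}$ ($q{\left(m \right)} = 2 + \left(m + m\right) \left(m + m\right) = 2 + 2 m 2 m = 2 + 4 m^{2}$)
$A = -125$ ($A = 5 \cdot 5 \left(-5\right) = 25 \left(-5\right) = -125$)
$\left(q{\left(\left(-3 + 4\right) \left(-2\right) \right)} + A\right)^{2} = \left(\left(2 + 4 \left(\left(-3 + 4\right) \left(-2\right)\right)^{2}\right) - 125\right)^{2} = \left(\left(2 + 4 \left(1 \left(-2\right)\right)^{2}\right) - 125\right)^{2} = \left(\left(2 + 4 \left(-2\right)^{2}\right) - 125\right)^{2} = \left(\left(2 + 4 \cdot 4\right) - 125\right)^{2} = \left(\left(2 + 16\right) - 125\right)^{2} = \left(18 - 125\right)^{2} = \left(-107\right)^{2} = 11449$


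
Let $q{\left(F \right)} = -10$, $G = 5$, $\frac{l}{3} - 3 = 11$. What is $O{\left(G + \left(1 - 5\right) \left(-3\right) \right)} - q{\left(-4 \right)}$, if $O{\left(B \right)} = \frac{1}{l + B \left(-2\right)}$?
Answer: $\frac{81}{8} \approx 10.125$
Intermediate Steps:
$l = 42$ ($l = 9 + 3 \cdot 11 = 9 + 33 = 42$)
$O{\left(B \right)} = \frac{1}{42 - 2 B}$ ($O{\left(B \right)} = \frac{1}{42 + B \left(-2\right)} = \frac{1}{42 - 2 B}$)
$O{\left(G + \left(1 - 5\right) \left(-3\right) \right)} - q{\left(-4 \right)} = - \frac{1}{-42 + 2 \left(5 + \left(1 - 5\right) \left(-3\right)\right)} - -10 = - \frac{1}{-42 + 2 \left(5 + \left(1 - 5\right) \left(-3\right)\right)} + 10 = - \frac{1}{-42 + 2 \left(5 - -12\right)} + 10 = - \frac{1}{-42 + 2 \left(5 + 12\right)} + 10 = - \frac{1}{-42 + 2 \cdot 17} + 10 = - \frac{1}{-42 + 34} + 10 = - \frac{1}{-8} + 10 = \left(-1\right) \left(- \frac{1}{8}\right) + 10 = \frac{1}{8} + 10 = \frac{81}{8}$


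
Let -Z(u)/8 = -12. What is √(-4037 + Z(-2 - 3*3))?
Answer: I*√3941 ≈ 62.777*I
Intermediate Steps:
Z(u) = 96 (Z(u) = -8*(-12) = 96)
√(-4037 + Z(-2 - 3*3)) = √(-4037 + 96) = √(-3941) = I*√3941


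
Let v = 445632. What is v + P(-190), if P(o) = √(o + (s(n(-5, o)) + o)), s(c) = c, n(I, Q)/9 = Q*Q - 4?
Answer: 445632 + 2*√81121 ≈ 4.4620e+5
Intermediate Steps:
n(I, Q) = -36 + 9*Q² (n(I, Q) = 9*(Q*Q - 4) = 9*(Q² - 4) = 9*(-4 + Q²) = -36 + 9*Q²)
P(o) = √(-36 + 2*o + 9*o²) (P(o) = √(o + ((-36 + 9*o²) + o)) = √(o + (-36 + o + 9*o²)) = √(-36 + 2*o + 9*o²))
v + P(-190) = 445632 + √(-36 + 2*(-190) + 9*(-190)²) = 445632 + √(-36 - 380 + 9*36100) = 445632 + √(-36 - 380 + 324900) = 445632 + √324484 = 445632 + 2*√81121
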